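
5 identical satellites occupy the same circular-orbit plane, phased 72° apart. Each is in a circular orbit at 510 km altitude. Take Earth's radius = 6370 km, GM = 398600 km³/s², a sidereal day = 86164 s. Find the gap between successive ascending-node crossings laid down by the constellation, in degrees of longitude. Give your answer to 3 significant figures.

4.75°

Semi-major axis a = 6370 + 510 = 6880 km. Period T = 2π√(a³/μ) = 2π√(6880³/398600) = 5679.3 s = 94.65 min.
Single-satellite node shift = (5679.3/86164) × 360° = 23.73°.
With 5 satellites evenly phased, successive equator crossings are 23.73/5 = 4.746° apart.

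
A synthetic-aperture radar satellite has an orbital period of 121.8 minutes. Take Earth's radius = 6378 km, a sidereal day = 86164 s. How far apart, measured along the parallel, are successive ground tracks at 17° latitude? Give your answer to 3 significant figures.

3250 km

T = 121.8 min = 7308.0 s.
Node shift per orbit = (7308.0/86164) × 360° = 30.53°.
Equatorial spacing = 30.53 × 111.3 km/° = 3399 km.
At 17° latitude, spacing = 3399 × cos(17°) = 3250 km.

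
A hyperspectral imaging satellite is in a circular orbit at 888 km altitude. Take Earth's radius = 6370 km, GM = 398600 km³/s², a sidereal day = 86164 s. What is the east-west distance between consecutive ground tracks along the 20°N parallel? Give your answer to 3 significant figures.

Semi-major axis a = 6370 + 888 = 7258 km. Period T = 2π√(a³/μ) = 2π√(7258³/398600) = 6153.7 s = 102.56 min.
Node shift per orbit = (6153.7/86164) × 360° = 25.71°.
Equatorial spacing = 25.71 × 111.2 km/° = 2858 km.
At 20° latitude, spacing = 2858 × cos(20°) = 2686 km.

2690 km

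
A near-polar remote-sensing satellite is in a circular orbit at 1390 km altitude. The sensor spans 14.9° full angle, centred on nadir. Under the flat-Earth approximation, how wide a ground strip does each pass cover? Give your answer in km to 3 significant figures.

Half-angle = 14.9°/2 = 7.45°.
Swath width ≈ 2h·tan(θ/2) = 2 × 1390 × tan(7.45°) = 363.5 km.

364 km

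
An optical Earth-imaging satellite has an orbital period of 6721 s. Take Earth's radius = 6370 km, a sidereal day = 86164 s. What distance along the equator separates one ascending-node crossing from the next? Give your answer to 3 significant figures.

During one orbit Earth rotates (6721.0 / 86164) × 360° = 28.08°.
At the equator that is 28.08° × (2π·6370/360) km/° = 28.08 × 111.2 = 3122 km.

3120 km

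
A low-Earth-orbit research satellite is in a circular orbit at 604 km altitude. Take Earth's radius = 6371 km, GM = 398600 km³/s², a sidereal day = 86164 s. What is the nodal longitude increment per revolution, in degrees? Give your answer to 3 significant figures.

24.2°

Semi-major axis a = 6371 + 604 = 6975 km. Period T = 2π√(a³/μ) = 2π√(6975³/398600) = 5797.3 s = 96.62 min.
During one orbit Earth rotates (5797.3 / 86164) × 360° = 24.22°.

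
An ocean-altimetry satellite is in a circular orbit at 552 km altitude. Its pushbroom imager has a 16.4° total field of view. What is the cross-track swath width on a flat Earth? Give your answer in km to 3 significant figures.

159 km

Half-angle = 16.4°/2 = 8.2°.
Swath width ≈ 2h·tan(θ/2) = 2 × 552 × tan(8.2°) = 159.1 km.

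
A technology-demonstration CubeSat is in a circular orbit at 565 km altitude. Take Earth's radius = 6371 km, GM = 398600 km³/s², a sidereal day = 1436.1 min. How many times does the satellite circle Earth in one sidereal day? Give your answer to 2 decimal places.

14.99

Semi-major axis a = 6371 + 565 = 6936 km. Period T = 2π√(a³/μ) = 2π√(6936³/398600) = 5748.8 s = 95.81 min.
Orbits per sidereal day = 86166 / 5748.8 = 14.989.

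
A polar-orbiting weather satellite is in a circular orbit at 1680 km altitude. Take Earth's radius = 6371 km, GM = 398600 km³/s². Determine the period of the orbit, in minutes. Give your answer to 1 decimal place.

Semi-major axis a = 6371 + 1680 = 8051 km. Period T = 2π√(a³/μ) = 2π√(8051³/398600) = 7189.3 s = 119.82 min.

119.8 min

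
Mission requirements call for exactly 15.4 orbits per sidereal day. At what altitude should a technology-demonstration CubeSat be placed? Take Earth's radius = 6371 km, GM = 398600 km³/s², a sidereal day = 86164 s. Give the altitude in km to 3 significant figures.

Required period T = 86164 / 15.4 = 5595.1 s.
From T = 2π√(a³/μ): a = (μ T²/4π²)^(1/3) = (398600 × 5595.1² / 4π²)^(1/3) = 6812 km.
Altitude h = a − R = 6812 − 6371 = 441 km.

441 km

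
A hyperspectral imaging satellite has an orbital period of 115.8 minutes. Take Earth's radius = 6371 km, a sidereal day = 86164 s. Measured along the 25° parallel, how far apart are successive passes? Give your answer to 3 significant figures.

2930 km

T = 115.8 min = 6948.0 s.
Node shift per orbit = (6948.0/86164) × 360° = 29.03°.
Equatorial spacing = 29.03 × 111.2 km/° = 3228 km.
At 25° latitude, spacing = 3228 × cos(25°) = 2925 km.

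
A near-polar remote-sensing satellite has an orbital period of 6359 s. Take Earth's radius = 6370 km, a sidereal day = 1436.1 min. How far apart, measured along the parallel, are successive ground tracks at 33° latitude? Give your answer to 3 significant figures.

Node shift per orbit = (6359.0/86166) × 360° = 26.57°.
Equatorial spacing = 26.57 × 111.2 km/° = 2954 km.
At 33° latitude, spacing = 2954 × cos(33°) = 2477 km.

2480 km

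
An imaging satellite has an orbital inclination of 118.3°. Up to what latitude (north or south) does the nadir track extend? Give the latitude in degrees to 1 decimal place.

Retrograde orbit: the ground track reaches ±(180° − i) = ±(180 − 118.3) = ±61.7°.

61.7°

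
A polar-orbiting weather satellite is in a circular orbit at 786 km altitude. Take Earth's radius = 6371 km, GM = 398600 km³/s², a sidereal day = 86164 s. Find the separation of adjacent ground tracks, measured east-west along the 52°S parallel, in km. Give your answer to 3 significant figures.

1720 km

Semi-major axis a = 6371 + 786 = 7157 km. Period T = 2π√(a³/μ) = 2π√(7157³/398600) = 6025.7 s = 100.43 min.
Node shift per orbit = (6025.7/86164) × 360° = 25.18°.
Equatorial spacing = 25.18 × 111.2 km/° = 2799 km.
At 52° latitude, spacing = 2799 × cos(52°) = 1724 km.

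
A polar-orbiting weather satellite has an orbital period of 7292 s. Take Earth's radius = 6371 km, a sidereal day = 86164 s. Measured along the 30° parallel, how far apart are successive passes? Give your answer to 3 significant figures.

2930 km

Node shift per orbit = (7292.0/86164) × 360° = 30.47°.
Equatorial spacing = 30.47 × 111.2 km/° = 3388 km.
At 30° latitude, spacing = 3388 × cos(30°) = 2934 km.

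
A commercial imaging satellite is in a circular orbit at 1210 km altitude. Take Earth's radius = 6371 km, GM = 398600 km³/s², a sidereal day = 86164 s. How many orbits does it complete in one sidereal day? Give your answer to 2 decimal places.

13.12

Semi-major axis a = 6371 + 1210 = 7581 km. Period T = 2π√(a³/μ) = 2π√(7581³/398600) = 6569.0 s = 109.48 min.
Orbits per sidereal day = 86164 / 6569.0 = 13.117.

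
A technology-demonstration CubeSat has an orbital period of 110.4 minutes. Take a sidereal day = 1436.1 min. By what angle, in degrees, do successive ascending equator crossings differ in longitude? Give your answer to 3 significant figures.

T = 110.4 min = 6624.0 s.
During one orbit Earth rotates (6624.0 / 86166) × 360° = 27.67°.

27.7°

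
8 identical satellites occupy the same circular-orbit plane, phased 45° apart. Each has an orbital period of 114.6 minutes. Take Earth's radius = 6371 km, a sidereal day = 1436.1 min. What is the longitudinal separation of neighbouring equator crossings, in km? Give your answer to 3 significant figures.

399 km

T = 114.6 min = 6876.0 s.
Single-satellite node shift = (6876.0/86166) × 360° = 28.73°.
With 8 satellites evenly phased, successive equator crossings are 28.73/8 = 3.591° apart.
That is 3.591 × 111.2 = 399 km at the equator.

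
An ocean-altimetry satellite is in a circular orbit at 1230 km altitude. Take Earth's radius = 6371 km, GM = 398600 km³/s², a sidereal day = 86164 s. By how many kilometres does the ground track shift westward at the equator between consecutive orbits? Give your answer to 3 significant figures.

3060 km

Semi-major axis a = 6371 + 1230 = 7601 km. Period T = 2π√(a³/μ) = 2π√(7601³/398600) = 6595.0 s = 109.92 min.
During one orbit Earth rotates (6595.0 / 86164) × 360° = 27.55°.
At the equator that is 27.55° × (2π·6371/360) km/° = 27.55 × 111.2 = 3064 km.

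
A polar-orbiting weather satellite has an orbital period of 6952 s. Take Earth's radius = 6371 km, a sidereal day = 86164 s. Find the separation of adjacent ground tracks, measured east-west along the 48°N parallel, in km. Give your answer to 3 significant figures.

Node shift per orbit = (6952.0/86164) × 360° = 29.05°.
Equatorial spacing = 29.05 × 111.2 km/° = 3230 km.
At 48° latitude, spacing = 3230 × cos(48°) = 2161 km.

2160 km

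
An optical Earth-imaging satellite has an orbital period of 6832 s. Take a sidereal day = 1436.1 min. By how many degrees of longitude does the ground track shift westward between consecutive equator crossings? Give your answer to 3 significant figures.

During one orbit Earth rotates (6832.0 / 86166) × 360° = 28.54°.

28.5°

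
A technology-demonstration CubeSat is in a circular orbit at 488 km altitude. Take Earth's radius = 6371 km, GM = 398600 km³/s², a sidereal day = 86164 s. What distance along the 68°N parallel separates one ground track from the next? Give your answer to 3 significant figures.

Semi-major axis a = 6371 + 488 = 6859 km. Period T = 2π√(a³/μ) = 2π√(6859³/398600) = 5653.3 s = 94.22 min.
Node shift per orbit = (5653.3/86164) × 360° = 23.62°.
Equatorial spacing = 23.62 × 111.2 km/° = 2626 km.
At 68° latitude, spacing = 2626 × cos(68°) = 984 km.

984 km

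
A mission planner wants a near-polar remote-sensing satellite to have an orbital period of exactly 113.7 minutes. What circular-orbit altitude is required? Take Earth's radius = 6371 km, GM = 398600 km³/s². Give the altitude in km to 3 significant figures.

1400 km

T = 113.7 min = 6822.0 s.
From T = 2π√(a³/μ): a = (μ T²/4π²)^(1/3) = (398600 × 6822.0² / 4π²)^(1/3) = 7774 km.
Altitude h = a − R = 7774 − 6371 = 1403 km.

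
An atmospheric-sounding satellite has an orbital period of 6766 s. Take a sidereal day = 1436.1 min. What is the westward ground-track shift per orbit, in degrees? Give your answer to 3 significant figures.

28.3°

During one orbit Earth rotates (6766.0 / 86166) × 360° = 28.27°.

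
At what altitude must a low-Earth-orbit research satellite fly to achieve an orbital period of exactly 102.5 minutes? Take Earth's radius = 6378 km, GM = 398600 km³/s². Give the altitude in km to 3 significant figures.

877 km

T = 102.5 min = 6150.0 s.
From T = 2π√(a³/μ): a = (μ T²/4π²)^(1/3) = (398600 × 6150.0² / 4π²)^(1/3) = 7255 km.
Altitude h = a − R = 7255 − 6378 = 877 km.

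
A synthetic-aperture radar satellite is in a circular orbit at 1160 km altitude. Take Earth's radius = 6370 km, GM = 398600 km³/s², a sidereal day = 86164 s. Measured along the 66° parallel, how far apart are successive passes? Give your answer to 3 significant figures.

1230 km

Semi-major axis a = 6370 + 1160 = 7530 km. Period T = 2π√(a³/μ) = 2π√(7530³/398600) = 6502.8 s = 108.38 min.
Node shift per orbit = (6502.8/86164) × 360° = 27.17°.
Equatorial spacing = 27.17 × 111.2 km/° = 3021 km.
At 66° latitude, spacing = 3021 × cos(66°) = 1229 km.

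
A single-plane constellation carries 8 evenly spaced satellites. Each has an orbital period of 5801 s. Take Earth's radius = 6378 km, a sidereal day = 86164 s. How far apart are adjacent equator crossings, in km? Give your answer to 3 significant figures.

Single-satellite node shift = (5801.0/86164) × 360° = 24.24°.
With 8 satellites evenly phased, successive equator crossings are 24.24/8 = 3.030° apart.
That is 3.030 × 111.3 = 337 km at the equator.

337 km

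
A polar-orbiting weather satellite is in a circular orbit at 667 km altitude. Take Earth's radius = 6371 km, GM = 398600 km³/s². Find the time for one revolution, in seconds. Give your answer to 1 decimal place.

5876.0 seconds

Semi-major axis a = 6371 + 667 = 7038 km. Period T = 2π√(a³/μ) = 2π√(7038³/398600) = 5876.0 s = 97.93 min.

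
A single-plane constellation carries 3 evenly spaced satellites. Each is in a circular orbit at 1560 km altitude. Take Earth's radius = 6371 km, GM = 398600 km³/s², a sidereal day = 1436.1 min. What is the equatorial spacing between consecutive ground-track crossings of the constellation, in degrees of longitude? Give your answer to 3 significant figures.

9.79°

Semi-major axis a = 6371 + 1560 = 7931 km. Period T = 2π√(a³/μ) = 2π√(7931³/398600) = 7029.2 s = 117.15 min.
Single-satellite node shift = (7029.2/86166) × 360° = 29.37°.
With 3 satellites evenly phased, successive equator crossings are 29.37/3 = 9.789° apart.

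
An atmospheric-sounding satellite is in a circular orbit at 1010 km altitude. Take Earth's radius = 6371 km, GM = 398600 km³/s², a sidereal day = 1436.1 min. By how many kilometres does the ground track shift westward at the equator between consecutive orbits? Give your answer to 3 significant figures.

Semi-major axis a = 6371 + 1010 = 7381 km. Period T = 2π√(a³/μ) = 2π√(7381³/398600) = 6310.8 s = 105.18 min.
During one orbit Earth rotates (6310.8 / 86166) × 360° = 26.37°.
At the equator that is 26.37° × (2π·6371/360) km/° = 26.37 × 111.2 = 2932 km.

2930 km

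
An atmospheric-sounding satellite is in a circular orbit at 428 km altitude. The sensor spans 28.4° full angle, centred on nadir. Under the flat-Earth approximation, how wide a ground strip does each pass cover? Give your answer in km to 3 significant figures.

217 km

Half-angle = 28.4°/2 = 14.2°.
Swath width ≈ 2h·tan(θ/2) = 2 × 428 × tan(14.2°) = 216.6 km.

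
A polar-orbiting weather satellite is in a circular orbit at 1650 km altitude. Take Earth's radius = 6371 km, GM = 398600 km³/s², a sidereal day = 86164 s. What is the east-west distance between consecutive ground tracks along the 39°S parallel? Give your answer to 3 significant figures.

Semi-major axis a = 6371 + 1650 = 8021 km. Period T = 2π√(a³/μ) = 2π√(8021³/398600) = 7149.1 s = 119.15 min.
Node shift per orbit = (7149.1/86164) × 360° = 29.87°.
Equatorial spacing = 29.87 × 111.2 km/° = 3321 km.
At 39° latitude, spacing = 3321 × cos(39°) = 2581 km.

2580 km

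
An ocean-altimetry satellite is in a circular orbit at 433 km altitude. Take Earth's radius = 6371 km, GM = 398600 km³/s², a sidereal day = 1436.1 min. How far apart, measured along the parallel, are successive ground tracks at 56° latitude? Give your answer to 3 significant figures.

1450 km

Semi-major axis a = 6371 + 433 = 6804 km. Period T = 2π√(a³/μ) = 2π√(6804³/398600) = 5585.4 s = 93.09 min.
Node shift per orbit = (5585.4/86166) × 360° = 23.34°.
Equatorial spacing = 23.34 × 111.2 km/° = 2595 km.
At 56° latitude, spacing = 2595 × cos(56°) = 1451 km.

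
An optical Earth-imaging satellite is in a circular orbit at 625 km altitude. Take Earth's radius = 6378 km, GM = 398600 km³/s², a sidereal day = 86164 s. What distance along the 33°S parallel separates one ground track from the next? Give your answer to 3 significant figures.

Semi-major axis a = 6378 + 625 = 7003 km. Period T = 2π√(a³/μ) = 2π√(7003³/398600) = 5832.3 s = 97.20 min.
Node shift per orbit = (5832.3/86164) × 360° = 24.37°.
Equatorial spacing = 24.37 × 111.3 km/° = 2713 km.
At 33° latitude, spacing = 2713 × cos(33°) = 2275 km.

2270 km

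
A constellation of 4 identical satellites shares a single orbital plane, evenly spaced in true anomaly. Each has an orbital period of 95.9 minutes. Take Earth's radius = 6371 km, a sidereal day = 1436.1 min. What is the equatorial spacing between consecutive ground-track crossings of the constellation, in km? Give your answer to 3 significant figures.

668 km

T = 95.9 min = 5754.0 s.
Single-satellite node shift = (5754.0/86166) × 360° = 24.04°.
With 4 satellites evenly phased, successive equator crossings are 24.04/4 = 6.010° apart.
That is 6.010 × 111.2 = 668 km at the equator.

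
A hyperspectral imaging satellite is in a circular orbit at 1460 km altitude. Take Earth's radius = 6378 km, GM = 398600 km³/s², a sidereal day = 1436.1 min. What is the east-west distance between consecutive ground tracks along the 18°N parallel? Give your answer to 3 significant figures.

3050 km

Semi-major axis a = 6378 + 1460 = 7838 km. Period T = 2π√(a³/μ) = 2π√(7838³/398600) = 6905.9 s = 115.10 min.
Node shift per orbit = (6905.9/86166) × 360° = 28.85°.
Equatorial spacing = 28.85 × 111.3 km/° = 3212 km.
At 18° latitude, spacing = 3212 × cos(18°) = 3055 km.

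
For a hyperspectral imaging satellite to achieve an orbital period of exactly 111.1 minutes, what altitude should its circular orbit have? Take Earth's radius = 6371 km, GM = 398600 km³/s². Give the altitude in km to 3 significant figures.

1280 km

T = 111.1 min = 6666.0 s.
From T = 2π√(a³/μ): a = (μ T²/4π²)^(1/3) = (398600 × 6666.0² / 4π²)^(1/3) = 7655 km.
Altitude h = a − R = 7655 − 6371 = 1284 km.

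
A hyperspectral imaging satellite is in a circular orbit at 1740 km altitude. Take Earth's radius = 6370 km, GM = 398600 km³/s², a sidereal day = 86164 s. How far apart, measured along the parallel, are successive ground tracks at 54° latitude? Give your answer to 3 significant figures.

Semi-major axis a = 6370 + 1740 = 8110 km. Period T = 2π√(a³/μ) = 2π√(8110³/398600) = 7268.5 s = 121.14 min.
Node shift per orbit = (7268.5/86164) × 360° = 30.37°.
Equatorial spacing = 30.37 × 111.2 km/° = 3376 km.
At 54° latitude, spacing = 3376 × cos(54°) = 1985 km.

1980 km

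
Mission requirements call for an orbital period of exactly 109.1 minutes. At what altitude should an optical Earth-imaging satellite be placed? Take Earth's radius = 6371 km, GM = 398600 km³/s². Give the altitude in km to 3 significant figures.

1190 km

T = 109.1 min = 6546.0 s.
From T = 2π√(a³/μ): a = (μ T²/4π²)^(1/3) = (398600 × 6546.0² / 4π²)^(1/3) = 7563 km.
Altitude h = a − R = 7563 − 6371 = 1192 km.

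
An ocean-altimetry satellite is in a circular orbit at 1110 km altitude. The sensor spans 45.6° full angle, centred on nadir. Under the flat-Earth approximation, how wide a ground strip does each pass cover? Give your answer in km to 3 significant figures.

Half-angle = 45.6°/2 = 22.8°.
Swath width ≈ 2h·tan(θ/2) = 2 × 1110 × tan(22.8°) = 933.2 km.

933 km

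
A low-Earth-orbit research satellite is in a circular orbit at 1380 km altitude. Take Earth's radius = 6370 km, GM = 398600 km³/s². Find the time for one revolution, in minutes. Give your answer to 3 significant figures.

Semi-major axis a = 6370 + 1380 = 7750 km. Period T = 2π√(a³/μ) = 2π√(7750³/398600) = 6789.9 s = 113.17 min.

113 min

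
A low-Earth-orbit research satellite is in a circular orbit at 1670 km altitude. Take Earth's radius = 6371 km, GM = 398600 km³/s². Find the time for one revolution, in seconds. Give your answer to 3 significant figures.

7180 seconds

Semi-major axis a = 6371 + 1670 = 8041 km. Period T = 2π√(a³/μ) = 2π√(8041³/398600) = 7175.9 s = 119.60 min.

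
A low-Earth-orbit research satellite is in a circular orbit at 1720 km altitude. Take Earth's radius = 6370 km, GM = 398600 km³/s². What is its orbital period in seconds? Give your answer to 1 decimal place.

7241.6 seconds

Semi-major axis a = 6370 + 1720 = 8090 km. Period T = 2π√(a³/μ) = 2π√(8090³/398600) = 7241.6 s = 120.69 min.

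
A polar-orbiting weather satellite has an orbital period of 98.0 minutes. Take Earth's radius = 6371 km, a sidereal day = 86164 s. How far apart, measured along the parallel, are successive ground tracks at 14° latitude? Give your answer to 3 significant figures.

T = 98.0 min = 5880.0 s.
Node shift per orbit = (5880.0/86164) × 360° = 24.57°.
Equatorial spacing = 24.57 × 111.2 km/° = 2732 km.
At 14° latitude, spacing = 2732 × cos(14°) = 2651 km.

2650 km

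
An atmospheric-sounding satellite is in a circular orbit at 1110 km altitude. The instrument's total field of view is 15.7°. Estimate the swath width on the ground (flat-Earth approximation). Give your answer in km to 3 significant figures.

Half-angle = 15.7°/2 = 7.85°.
Swath width ≈ 2h·tan(θ/2) = 2 × 1110 × tan(7.85°) = 306.1 km.

306 km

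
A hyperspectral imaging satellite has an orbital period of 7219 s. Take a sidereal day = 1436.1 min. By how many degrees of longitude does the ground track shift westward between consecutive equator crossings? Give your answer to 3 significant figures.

During one orbit Earth rotates (7219.0 / 86166) × 360° = 30.16°.

30.2°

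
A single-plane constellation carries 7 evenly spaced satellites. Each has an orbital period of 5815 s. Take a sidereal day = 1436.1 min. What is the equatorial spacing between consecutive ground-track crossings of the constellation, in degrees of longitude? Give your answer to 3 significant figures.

3.47°

Single-satellite node shift = (5815.0/86166) × 360° = 24.29°.
With 7 satellites evenly phased, successive equator crossings are 24.29/7 = 3.471° apart.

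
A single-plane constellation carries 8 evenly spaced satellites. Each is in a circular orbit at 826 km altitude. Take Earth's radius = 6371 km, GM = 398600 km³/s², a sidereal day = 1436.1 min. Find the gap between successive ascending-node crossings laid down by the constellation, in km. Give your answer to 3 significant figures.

353 km

Semi-major axis a = 6371 + 826 = 7197 km. Period T = 2π√(a³/μ) = 2π√(7197³/398600) = 6076.3 s = 101.27 min.
Single-satellite node shift = (6076.3/86166) × 360° = 25.39°.
With 8 satellites evenly phased, successive equator crossings are 25.39/8 = 3.173° apart.
That is 3.173 × 111.2 = 353 km at the equator.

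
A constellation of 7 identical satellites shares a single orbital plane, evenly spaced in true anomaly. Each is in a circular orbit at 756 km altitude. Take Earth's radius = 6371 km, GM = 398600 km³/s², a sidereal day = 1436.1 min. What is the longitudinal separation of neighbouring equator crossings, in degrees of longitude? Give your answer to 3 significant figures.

Semi-major axis a = 6371 + 756 = 7127 km. Period T = 2π√(a³/μ) = 2π√(7127³/398600) = 5987.9 s = 99.80 min.
Single-satellite node shift = (5987.9/86166) × 360° = 25.02°.
With 7 satellites evenly phased, successive equator crossings are 25.02/7 = 3.574° apart.

3.57°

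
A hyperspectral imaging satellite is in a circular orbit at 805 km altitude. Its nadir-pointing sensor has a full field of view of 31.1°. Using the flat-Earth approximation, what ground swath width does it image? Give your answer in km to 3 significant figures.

Half-angle = 31.1°/2 = 15.55°.
Swath width ≈ 2h·tan(θ/2) = 2 × 805 × tan(15.55°) = 448.0 km.

448 km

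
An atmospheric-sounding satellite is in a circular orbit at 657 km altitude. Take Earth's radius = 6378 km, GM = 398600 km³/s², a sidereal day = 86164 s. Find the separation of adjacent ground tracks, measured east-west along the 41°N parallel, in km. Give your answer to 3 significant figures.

2060 km

Semi-major axis a = 6378 + 657 = 7035 km. Period T = 2π√(a³/μ) = 2π√(7035³/398600) = 5872.3 s = 97.87 min.
Node shift per orbit = (5872.3/86164) × 360° = 24.53°.
Equatorial spacing = 24.53 × 111.3 km/° = 2731 km.
At 41° latitude, spacing = 2731 × cos(41°) = 2061 km.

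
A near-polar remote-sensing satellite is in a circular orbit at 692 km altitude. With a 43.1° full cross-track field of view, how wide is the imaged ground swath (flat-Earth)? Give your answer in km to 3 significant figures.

547 km

Half-angle = 43.1°/2 = 21.55°.
Swath width ≈ 2h·tan(θ/2) = 2 × 692 × tan(21.55°) = 546.6 km.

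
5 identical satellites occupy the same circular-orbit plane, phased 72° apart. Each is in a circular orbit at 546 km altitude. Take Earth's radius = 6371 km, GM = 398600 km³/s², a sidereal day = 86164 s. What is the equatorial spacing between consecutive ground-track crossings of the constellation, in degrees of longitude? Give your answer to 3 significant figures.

Semi-major axis a = 6371 + 546 = 6917 km. Period T = 2π√(a³/μ) = 2π√(6917³/398600) = 5725.2 s = 95.42 min.
Single-satellite node shift = (5725.2/86164) × 360° = 23.92°.
With 5 satellites evenly phased, successive equator crossings are 23.92/5 = 4.784° apart.

4.78°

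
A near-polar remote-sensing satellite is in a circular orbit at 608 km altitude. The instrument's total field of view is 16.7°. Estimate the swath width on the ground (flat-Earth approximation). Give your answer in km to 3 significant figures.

Half-angle = 16.7°/2 = 8.35°.
Swath width ≈ 2h·tan(θ/2) = 2 × 608 × tan(8.35°) = 178.5 km.

178 km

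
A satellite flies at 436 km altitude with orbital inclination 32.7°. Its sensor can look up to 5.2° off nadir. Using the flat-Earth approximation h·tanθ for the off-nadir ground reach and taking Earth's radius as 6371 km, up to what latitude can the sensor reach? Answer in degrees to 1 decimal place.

33.1°

For a prograde orbit the ground track reaches latitude ±i = ±32.7°.
Sensor half-swath on the ground ≈ 436·tan(5.2°) = 40 km = 0.36° of latitude.
Maximum observable latitude ≈ 32.7 + 0.36 = 33.1°.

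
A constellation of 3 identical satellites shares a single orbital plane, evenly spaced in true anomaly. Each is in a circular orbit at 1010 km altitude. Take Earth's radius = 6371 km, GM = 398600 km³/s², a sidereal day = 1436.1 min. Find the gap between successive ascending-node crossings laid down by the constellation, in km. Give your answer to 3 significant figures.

Semi-major axis a = 6371 + 1010 = 7381 km. Period T = 2π√(a³/μ) = 2π√(7381³/398600) = 6310.8 s = 105.18 min.
Single-satellite node shift = (6310.8/86166) × 360° = 26.37°.
With 3 satellites evenly phased, successive equator crossings are 26.37/3 = 8.789° apart.
That is 8.789 × 111.2 = 977 km at the equator.

977 km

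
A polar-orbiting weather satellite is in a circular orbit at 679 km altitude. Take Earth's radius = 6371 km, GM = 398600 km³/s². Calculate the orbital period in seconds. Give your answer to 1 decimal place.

Semi-major axis a = 6371 + 679 = 7050 km. Period T = 2π√(a³/μ) = 2π√(7050³/398600) = 5891.1 s = 98.18 min.

5891.1 seconds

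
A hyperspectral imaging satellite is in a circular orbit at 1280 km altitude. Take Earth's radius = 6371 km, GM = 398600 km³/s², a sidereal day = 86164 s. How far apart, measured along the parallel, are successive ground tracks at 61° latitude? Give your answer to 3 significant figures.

1500 km

Semi-major axis a = 6371 + 1280 = 7651 km. Period T = 2π√(a³/μ) = 2π√(7651³/398600) = 6660.2 s = 111.00 min.
Node shift per orbit = (6660.2/86164) × 360° = 27.83°.
Equatorial spacing = 27.83 × 111.2 km/° = 3094 km.
At 61° latitude, spacing = 3094 × cos(61°) = 1500 km.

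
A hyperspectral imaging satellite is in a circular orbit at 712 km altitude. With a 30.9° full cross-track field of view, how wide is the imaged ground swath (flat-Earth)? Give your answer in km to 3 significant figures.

394 km

Half-angle = 30.9°/2 = 15.45°.
Swath width ≈ 2h·tan(θ/2) = 2 × 712 × tan(15.45°) = 393.6 km.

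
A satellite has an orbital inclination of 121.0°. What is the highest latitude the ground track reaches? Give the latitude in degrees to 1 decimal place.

59.0°

Retrograde orbit: the ground track reaches ±(180° − i) = ±(180 − 121.0) = ±59.0°.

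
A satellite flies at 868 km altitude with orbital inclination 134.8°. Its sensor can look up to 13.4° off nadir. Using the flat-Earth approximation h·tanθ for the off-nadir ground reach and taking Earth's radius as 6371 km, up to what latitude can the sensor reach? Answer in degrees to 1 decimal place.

Retrograde orbit: the ground track reaches ±(180° − i) = ±(180 − 134.8) = ±45.2°.
Sensor half-swath on the ground ≈ 868·tan(13.4°) = 207 km = 1.86° of latitude.
Maximum observable latitude ≈ 45.2 + 1.86 = 47.1°.

47.1°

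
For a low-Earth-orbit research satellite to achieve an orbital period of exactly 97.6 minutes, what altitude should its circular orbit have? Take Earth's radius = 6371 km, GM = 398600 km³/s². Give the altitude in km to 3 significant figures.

T = 97.6 min = 5856.0 s.
From T = 2π√(a³/μ): a = (μ T²/4π²)^(1/3) = (398600 × 5856.0² / 4π²)^(1/3) = 7022 km.
Altitude h = a − R = 7022 − 6371 = 651 km.

651 km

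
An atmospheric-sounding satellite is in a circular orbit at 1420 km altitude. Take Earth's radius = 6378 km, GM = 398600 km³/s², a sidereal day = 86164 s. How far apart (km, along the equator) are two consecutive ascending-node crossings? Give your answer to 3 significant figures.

3190 km

Semi-major axis a = 6378 + 1420 = 7798 km. Period T = 2π√(a³/μ) = 2π√(7798³/398600) = 6853.1 s = 114.22 min.
During one orbit Earth rotates (6853.1 / 86164) × 360° = 28.63°.
At the equator that is 28.63° × (2π·6378/360) km/° = 28.63 × 111.3 = 3187 km.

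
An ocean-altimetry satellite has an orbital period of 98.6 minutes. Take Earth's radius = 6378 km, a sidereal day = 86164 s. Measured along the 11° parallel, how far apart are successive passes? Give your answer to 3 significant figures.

T = 98.6 min = 5916.0 s.
Node shift per orbit = (5916.0/86164) × 360° = 24.72°.
Equatorial spacing = 24.72 × 111.3 km/° = 2751 km.
At 11° latitude, spacing = 2751 × cos(11°) = 2701 km.

2700 km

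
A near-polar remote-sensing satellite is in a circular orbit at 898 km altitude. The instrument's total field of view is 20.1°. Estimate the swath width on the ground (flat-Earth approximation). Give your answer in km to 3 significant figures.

Half-angle = 20.1°/2 = 10.05°.
Swath width ≈ 2h·tan(θ/2) = 2 × 898 × tan(10.05°) = 318.3 km.

318 km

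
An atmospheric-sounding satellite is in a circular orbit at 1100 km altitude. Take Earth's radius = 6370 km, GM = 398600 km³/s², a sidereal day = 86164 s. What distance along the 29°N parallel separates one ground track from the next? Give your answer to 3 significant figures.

2610 km

Semi-major axis a = 6370 + 1100 = 7470 km. Period T = 2π√(a³/μ) = 2π√(7470³/398600) = 6425.3 s = 107.09 min.
Node shift per orbit = (6425.3/86164) × 360° = 26.85°.
Equatorial spacing = 26.85 × 111.2 km/° = 2985 km.
At 29° latitude, spacing = 2985 × cos(29°) = 2610 km.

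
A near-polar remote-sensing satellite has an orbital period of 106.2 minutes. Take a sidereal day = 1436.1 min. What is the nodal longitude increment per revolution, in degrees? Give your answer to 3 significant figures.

26.6°

T = 106.2 min = 6372.0 s.
During one orbit Earth rotates (6372.0 / 86166) × 360° = 26.62°.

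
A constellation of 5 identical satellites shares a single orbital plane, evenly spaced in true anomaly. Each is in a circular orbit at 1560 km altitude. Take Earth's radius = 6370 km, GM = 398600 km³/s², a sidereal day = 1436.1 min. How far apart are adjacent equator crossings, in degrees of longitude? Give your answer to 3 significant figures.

Semi-major axis a = 6370 + 1560 = 7930 km. Period T = 2π√(a³/μ) = 2π√(7930³/398600) = 7027.8 s = 117.13 min.
Single-satellite node shift = (7027.8/86166) × 360° = 29.36°.
With 5 satellites evenly phased, successive equator crossings are 29.36/5 = 5.872° apart.

5.87°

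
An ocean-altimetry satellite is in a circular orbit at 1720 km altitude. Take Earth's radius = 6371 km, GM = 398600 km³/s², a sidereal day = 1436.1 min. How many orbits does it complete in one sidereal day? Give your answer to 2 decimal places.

11.90

Semi-major axis a = 6371 + 1720 = 8091 km. Period T = 2π√(a³/μ) = 2π√(8091³/398600) = 7242.9 s = 120.72 min.
Orbits per sidereal day = 86166 / 7242.9 = 11.897.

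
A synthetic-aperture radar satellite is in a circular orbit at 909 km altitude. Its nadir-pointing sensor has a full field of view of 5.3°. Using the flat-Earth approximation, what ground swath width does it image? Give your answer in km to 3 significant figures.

84.1 km

Half-angle = 5.3°/2 = 2.65°.
Swath width ≈ 2h·tan(θ/2) = 2 × 909 × tan(2.65°) = 84.1 km.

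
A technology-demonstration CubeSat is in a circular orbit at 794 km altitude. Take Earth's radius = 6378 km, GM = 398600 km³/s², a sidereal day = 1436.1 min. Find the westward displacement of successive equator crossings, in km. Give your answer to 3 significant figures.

2810 km

Semi-major axis a = 6378 + 794 = 7172 km. Period T = 2π√(a³/μ) = 2π√(7172³/398600) = 6044.7 s = 100.74 min.
During one orbit Earth rotates (6044.7 / 86166) × 360° = 25.25°.
At the equator that is 25.25° × (2π·6378/360) km/° = 25.25 × 111.3 = 2811 km.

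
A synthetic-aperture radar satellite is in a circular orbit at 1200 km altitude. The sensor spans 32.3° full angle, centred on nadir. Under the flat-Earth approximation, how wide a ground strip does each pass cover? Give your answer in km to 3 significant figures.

695 km

Half-angle = 32.3°/2 = 16.15°.
Swath width ≈ 2h·tan(θ/2) = 2 × 1200 × tan(16.15°) = 695.0 km.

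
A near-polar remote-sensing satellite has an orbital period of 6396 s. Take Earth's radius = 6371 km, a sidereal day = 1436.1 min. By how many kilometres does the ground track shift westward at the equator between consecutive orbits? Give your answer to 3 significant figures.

During one orbit Earth rotates (6396.0 / 86166) × 360° = 26.72°.
At the equator that is 26.72° × (2π·6371/360) km/° = 26.72 × 111.2 = 2971 km.

2970 km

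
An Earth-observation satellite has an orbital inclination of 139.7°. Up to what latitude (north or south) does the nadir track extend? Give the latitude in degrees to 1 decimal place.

40.3°

Retrograde orbit: the ground track reaches ±(180° − i) = ±(180 − 139.7) = ±40.3°.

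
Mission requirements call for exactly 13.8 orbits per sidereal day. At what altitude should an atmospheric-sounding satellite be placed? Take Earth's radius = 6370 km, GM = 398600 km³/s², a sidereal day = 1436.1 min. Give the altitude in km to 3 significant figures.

959 km

Required period T = 86166 / 13.8 = 6243.9 s.
From T = 2π√(a³/μ): a = (μ T²/4π²)^(1/3) = (398600 × 6243.9² / 4π²)^(1/3) = 7329 km.
Altitude h = a − R = 7329 − 6370 = 959 km.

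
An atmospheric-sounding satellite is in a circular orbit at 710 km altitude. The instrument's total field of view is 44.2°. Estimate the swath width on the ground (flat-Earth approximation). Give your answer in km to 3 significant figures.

Half-angle = 44.2°/2 = 22.1°.
Swath width ≈ 2h·tan(θ/2) = 2 × 710 × tan(22.1°) = 576.6 km.

577 km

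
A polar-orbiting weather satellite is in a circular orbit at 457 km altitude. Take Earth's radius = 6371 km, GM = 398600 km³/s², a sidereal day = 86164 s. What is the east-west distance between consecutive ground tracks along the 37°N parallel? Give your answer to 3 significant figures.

2080 km

Semi-major axis a = 6371 + 457 = 6828 km. Period T = 2π√(a³/μ) = 2π√(6828³/398600) = 5615.0 s = 93.58 min.
Node shift per orbit = (5615.0/86164) × 360° = 23.46°.
Equatorial spacing = 23.46 × 111.2 km/° = 2609 km.
At 37° latitude, spacing = 2609 × cos(37°) = 2083 km.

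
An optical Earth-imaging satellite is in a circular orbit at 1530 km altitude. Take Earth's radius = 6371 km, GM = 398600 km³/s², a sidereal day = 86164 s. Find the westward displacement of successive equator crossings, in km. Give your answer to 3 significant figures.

Semi-major axis a = 6371 + 1530 = 7901 km. Period T = 2π√(a³/μ) = 2π√(7901³/398600) = 6989.3 s = 116.49 min.
During one orbit Earth rotates (6989.3 / 86164) × 360° = 29.20°.
At the equator that is 29.20° × (2π·6371/360) km/° = 29.20 × 111.2 = 3247 km.

3250 km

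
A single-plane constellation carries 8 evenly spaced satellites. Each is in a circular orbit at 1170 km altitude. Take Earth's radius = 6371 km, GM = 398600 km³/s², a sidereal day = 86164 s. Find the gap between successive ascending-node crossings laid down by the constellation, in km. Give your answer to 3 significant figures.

Semi-major axis a = 6371 + 1170 = 7541 km. Period T = 2π√(a³/μ) = 2π√(7541³/398600) = 6517.1 s = 108.62 min.
Single-satellite node shift = (6517.1/86164) × 360° = 27.23°.
With 8 satellites evenly phased, successive equator crossings are 27.23/8 = 3.404° apart.
That is 3.404 × 111.2 = 378 km at the equator.

378 km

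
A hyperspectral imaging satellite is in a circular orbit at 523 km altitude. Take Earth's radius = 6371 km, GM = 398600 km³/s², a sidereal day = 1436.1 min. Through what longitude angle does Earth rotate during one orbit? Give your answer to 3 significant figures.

23.8°

Semi-major axis a = 6371 + 523 = 6894 km. Period T = 2π√(a³/μ) = 2π√(6894³/398600) = 5696.6 s = 94.94 min.
During one orbit Earth rotates (5696.6 / 86166) × 360° = 23.80°.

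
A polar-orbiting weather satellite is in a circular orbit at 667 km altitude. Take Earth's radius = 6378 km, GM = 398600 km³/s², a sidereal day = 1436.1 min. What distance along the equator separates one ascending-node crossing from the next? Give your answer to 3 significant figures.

2740 km

Semi-major axis a = 6378 + 667 = 7045 km. Period T = 2π√(a³/μ) = 2π√(7045³/398600) = 5884.8 s = 98.08 min.
During one orbit Earth rotates (5884.8 / 86166) × 360° = 24.59°.
At the equator that is 24.59° × (2π·6378/360) km/° = 24.59 × 111.3 = 2737 km.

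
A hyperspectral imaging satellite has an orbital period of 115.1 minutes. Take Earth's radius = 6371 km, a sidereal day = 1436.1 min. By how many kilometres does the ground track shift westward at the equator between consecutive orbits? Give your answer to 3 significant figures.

3210 km

T = 115.1 min = 6906.0 s.
During one orbit Earth rotates (6906.0 / 86166) × 360° = 28.85°.
At the equator that is 28.85° × (2π·6371/360) km/° = 28.85 × 111.2 = 3208 km.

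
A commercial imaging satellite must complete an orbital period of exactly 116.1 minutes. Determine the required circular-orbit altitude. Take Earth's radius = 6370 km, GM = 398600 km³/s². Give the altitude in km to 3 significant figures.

1510 km

T = 116.1 min = 6966.0 s.
From T = 2π√(a³/μ): a = (μ T²/4π²)^(1/3) = (398600 × 6966.0² / 4π²)^(1/3) = 7883 km.
Altitude h = a − R = 7883 − 6370 = 1513 km.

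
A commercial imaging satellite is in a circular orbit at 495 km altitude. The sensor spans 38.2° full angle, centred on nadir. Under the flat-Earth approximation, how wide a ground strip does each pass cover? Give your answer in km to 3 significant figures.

343 km

Half-angle = 38.2°/2 = 19.1°.
Swath width ≈ 2h·tan(θ/2) = 2 × 495 × tan(19.1°) = 342.8 km.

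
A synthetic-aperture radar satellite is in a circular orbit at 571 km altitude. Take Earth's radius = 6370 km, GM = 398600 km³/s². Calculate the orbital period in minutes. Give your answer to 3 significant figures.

95.9 min

Semi-major axis a = 6370 + 571 = 6941 km. Period T = 2π√(a³/μ) = 2π√(6941³/398600) = 5755.0 s = 95.92 min.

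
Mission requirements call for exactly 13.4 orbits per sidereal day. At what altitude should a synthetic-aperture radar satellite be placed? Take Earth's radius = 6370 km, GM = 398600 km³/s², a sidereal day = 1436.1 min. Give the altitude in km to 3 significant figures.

Required period T = 86166 / 13.4 = 6430.3 s.
From T = 2π√(a³/μ): a = (μ T²/4π²)^(1/3) = (398600 × 6430.3² / 4π²)^(1/3) = 7474 km.
Altitude h = a − R = 7474 − 6370 = 1104 km.

1100 km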